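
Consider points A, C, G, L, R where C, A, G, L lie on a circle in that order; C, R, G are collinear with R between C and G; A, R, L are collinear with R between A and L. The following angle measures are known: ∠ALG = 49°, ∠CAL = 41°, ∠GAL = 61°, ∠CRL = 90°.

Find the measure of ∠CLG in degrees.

1. ∠CGL = 41°  [same arc CL]
2. ∠GCL = 61°  [same arc GL]
3. ∠CLG = 78°  [△CGL]

∠CLG = 78°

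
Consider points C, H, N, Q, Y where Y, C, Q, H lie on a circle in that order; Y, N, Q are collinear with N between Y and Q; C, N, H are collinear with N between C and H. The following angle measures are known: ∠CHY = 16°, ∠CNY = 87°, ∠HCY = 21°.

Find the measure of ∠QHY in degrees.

∠QHY = 88°

1. ∠CQY = 16°  [same arc YC]
2. ∠CYQ = 72°  [△YNC]
3. ∠QCY = 92°  [△YCQ]
4. ∠QHY = 88°  [cyclic YCQH, opposite ∠C+∠H]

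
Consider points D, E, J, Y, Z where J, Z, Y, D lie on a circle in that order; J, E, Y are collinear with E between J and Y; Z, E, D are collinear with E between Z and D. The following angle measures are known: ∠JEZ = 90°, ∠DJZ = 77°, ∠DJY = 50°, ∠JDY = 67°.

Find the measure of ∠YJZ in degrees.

∠YJZ = 27°

1. ∠YEZ = 90°  [linear pair at E on JY]
2. ∠DZY = 50°  [same arc YD]
3. ∠JZY = 113°  [cyclic JZYD, opposite ∠Z+∠D]
4. ∠JYZ = 40°  [△ZEY]
5. ∠YJZ = 27°  [△JZY]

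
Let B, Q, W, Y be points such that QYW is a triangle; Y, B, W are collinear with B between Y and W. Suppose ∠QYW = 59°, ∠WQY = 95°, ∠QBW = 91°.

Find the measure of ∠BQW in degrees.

1. ∠QWY = 26°  [△QYW]
2. ∠BWQ = 26°  [B on ray WY]
3. ∠BQW = 63°  [△QBW]

∠BQW = 63°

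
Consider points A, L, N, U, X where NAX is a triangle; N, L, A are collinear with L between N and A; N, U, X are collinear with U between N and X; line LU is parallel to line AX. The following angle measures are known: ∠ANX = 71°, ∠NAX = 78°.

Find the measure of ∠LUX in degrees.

1. ∠AXN = 31°  [△NAX]
2. ∠LUN = 31°  [LU∥AX, corresponding at U]
3. ∠LUX = 149°  [linear pair at U on NX]

∠LUX = 149°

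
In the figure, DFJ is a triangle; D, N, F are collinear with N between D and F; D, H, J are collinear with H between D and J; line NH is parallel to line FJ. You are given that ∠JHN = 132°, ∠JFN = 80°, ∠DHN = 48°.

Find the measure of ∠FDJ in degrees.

1. ∠DFJ = 80°  [N on ray FD]
2. ∠DJF = 48°  [NH∥FJ, corresponding at H]
3. ∠FDJ = 52°  [△DFJ]

∠FDJ = 52°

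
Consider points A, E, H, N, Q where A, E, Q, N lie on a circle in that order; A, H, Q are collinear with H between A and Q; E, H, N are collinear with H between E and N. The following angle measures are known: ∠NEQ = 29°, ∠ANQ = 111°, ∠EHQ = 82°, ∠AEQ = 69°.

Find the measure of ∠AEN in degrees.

1. ∠NAQ = 29°  [same arc QN]
2. ∠AQN = 40°  [△AQN]
3. ∠AEN = 40°  [same arc AN]

∠AEN = 40°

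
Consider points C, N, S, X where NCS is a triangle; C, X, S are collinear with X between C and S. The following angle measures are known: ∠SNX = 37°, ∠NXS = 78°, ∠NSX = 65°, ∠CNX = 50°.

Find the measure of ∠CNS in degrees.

∠CNS = 87°

1. ∠CXN = 102°  [linear pair at X on CS]
2. ∠CSN = 65°  [X on ray SC]
3. ∠NCX = 28°  [△NCX]
4. ∠NCS = 28°  [X on ray CS]
5. ∠CNS = 87°  [△NCS]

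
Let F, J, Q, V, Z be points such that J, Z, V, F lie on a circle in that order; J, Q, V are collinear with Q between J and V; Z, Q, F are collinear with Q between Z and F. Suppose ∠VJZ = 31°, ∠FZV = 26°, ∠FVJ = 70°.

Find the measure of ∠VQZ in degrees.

1. ∠FZJ = 70°  [same arc JF]
2. ∠JQZ = 79°  [△JQZ]
3. ∠VQZ = 101°  [linear pair at Q on JV]

∠VQZ = 101°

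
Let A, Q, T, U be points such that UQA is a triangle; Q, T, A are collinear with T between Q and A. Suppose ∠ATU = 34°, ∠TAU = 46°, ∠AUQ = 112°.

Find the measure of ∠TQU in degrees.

∠TQU = 22°

1. ∠QAU = 46°  [T on ray AQ]
2. ∠AQU = 22°  [△UQA]
3. ∠TQU = 22°  [T on ray QA]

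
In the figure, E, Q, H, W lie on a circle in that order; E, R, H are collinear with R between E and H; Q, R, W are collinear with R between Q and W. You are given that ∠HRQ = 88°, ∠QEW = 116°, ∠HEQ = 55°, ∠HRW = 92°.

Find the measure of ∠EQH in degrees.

1. ∠QHW = 64°  [cyclic EQHW, opposite ∠E+∠H]
2. ∠HWQ = 55°  [same arc QH]
3. ∠HQW = 61°  [△QHW]
4. ∠EHQ = 31°  [△QRH]
5. ∠EQH = 94°  [△EQH]

∠EQH = 94°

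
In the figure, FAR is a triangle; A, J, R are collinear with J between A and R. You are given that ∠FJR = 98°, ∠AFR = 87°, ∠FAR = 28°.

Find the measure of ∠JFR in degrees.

∠JFR = 17°

1. ∠ARF = 65°  [△FAR]
2. ∠FRJ = 65°  [J on ray RA]
3. ∠JFR = 17°  [△FJR]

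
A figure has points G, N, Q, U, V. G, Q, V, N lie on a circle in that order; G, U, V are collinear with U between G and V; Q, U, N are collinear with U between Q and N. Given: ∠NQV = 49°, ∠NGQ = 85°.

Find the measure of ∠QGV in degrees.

1. ∠NVQ = 95°  [cyclic GQVN, opposite ∠G+∠V]
2. ∠QNV = 36°  [△QVN]
3. ∠QGV = 36°  [same arc QV]

∠QGV = 36°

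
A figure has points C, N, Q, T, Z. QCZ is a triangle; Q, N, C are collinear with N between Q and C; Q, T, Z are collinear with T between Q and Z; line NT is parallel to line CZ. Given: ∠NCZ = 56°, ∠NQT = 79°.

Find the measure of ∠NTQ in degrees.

∠NTQ = 45°

1. ∠QCZ = 56°  [N on ray CQ]
2. ∠CQZ = 79°  [N on QC, T on QZ]
3. ∠CZQ = 45°  [△QCZ]
4. ∠NTQ = 45°  [NT∥CZ, corresponding at T]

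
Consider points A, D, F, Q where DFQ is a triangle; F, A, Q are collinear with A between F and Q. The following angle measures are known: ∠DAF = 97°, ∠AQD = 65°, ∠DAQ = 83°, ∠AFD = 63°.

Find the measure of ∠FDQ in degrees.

∠FDQ = 52°

1. ∠DQF = 65°  [A on ray QF]
2. ∠DFQ = 63°  [A on ray FQ]
3. ∠FDQ = 52°  [△DFQ]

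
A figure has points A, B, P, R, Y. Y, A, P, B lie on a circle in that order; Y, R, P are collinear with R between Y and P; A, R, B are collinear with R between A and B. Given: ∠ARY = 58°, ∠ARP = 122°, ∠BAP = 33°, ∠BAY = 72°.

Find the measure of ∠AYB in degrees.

∠AYB = 83°

1. ∠BRY = 122°  [vertical angles at R]
2. ∠BYP = 33°  [same arc PB]
3. ∠ABY = 25°  [△YRB]
4. ∠AYB = 83°  [△YAB]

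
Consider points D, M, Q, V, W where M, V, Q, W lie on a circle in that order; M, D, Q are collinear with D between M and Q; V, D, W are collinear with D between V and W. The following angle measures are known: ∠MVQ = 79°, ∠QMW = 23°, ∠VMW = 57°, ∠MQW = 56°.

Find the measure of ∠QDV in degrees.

∠QDV = 90°

1. ∠QVW = 23°  [same arc QW]
2. ∠MVW = 56°  [same arc MW]
3. ∠MWV = 67°  [△MVW]
4. ∠MQV = 67°  [same arc MV]
5. ∠QDV = 90°  [△VDQ]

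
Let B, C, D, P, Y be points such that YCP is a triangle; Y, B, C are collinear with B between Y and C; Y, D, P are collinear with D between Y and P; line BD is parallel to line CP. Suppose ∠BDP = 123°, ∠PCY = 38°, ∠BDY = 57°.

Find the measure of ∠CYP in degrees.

∠CYP = 85°

1. ∠DBY = 38°  [BD∥CP, corresponding at B]
2. ∠BYD = 85°  [△YBD]
3. ∠CYP = 85°  [B on YC, D on YP]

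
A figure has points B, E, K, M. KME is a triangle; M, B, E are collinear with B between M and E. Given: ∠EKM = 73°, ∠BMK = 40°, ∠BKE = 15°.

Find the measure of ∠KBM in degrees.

1. ∠EMK = 40°  [B on ray ME]
2. ∠KEM = 67°  [△KME]
3. ∠BEK = 67°  [B on ray EM]
4. ∠EBK = 98°  [△KBE]
5. ∠KBM = 82°  [linear pair at B on ME]

∠KBM = 82°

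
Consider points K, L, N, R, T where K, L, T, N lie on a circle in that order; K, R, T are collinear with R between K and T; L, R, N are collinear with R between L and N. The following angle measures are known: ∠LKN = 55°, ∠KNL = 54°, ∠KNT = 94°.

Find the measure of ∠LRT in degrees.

∠LRT = 111°

1. ∠KLN = 71°  [△KLN]
2. ∠KTL = 54°  [same arc KL]
3. ∠KLT = 86°  [cyclic KLTN, opposite ∠L+∠N]
4. ∠LKT = 40°  [△KLT]
5. ∠KRL = 69°  [△KRL]
6. ∠LRT = 111°  [linear pair at R on KT]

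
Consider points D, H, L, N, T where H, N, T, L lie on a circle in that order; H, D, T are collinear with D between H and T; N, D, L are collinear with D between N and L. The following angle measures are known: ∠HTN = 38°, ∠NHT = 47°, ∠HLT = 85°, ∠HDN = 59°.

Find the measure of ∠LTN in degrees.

∠LTN = 112°

1. ∠HLN = 38°  [same arc HN]
2. ∠HNL = 74°  [△HDN]
3. ∠LHN = 68°  [△HNL]
4. ∠LTN = 112°  [cyclic HNTL, opposite ∠H+∠T]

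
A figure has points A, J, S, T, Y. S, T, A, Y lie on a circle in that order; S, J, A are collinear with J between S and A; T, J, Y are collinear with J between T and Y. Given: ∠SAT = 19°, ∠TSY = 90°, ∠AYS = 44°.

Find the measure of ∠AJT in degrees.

1. ∠SYT = 19°  [same arc ST]
2. ∠STY = 71°  [△STY]
3. ∠ATS = 136°  [cyclic STAY, opposite ∠T+∠Y]
4. ∠AST = 25°  [△STA]
5. ∠SJT = 84°  [△SJT]
6. ∠AJT = 96°  [linear pair at J on SA]

∠AJT = 96°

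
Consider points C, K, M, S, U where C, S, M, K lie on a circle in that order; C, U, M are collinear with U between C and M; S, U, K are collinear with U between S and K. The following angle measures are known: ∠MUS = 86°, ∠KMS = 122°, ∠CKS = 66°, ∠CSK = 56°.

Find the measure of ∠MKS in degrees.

1. ∠CUK = 86°  [vertical angles at U]
2. ∠CMK = 56°  [same arc CK]
3. ∠KUM = 94°  [linear pair at U on CM]
4. ∠MKS = 30°  [△MUK]

∠MKS = 30°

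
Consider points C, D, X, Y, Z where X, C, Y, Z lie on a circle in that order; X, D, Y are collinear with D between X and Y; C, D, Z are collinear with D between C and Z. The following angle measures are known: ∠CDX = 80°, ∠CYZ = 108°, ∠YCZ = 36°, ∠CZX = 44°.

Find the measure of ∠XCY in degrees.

1. ∠CDY = 100°  [linear pair at D on XY]
2. ∠CZY = 36°  [△CYZ]
3. ∠CYX = 44°  [△CDY]
4. ∠CXY = 36°  [same arc CY]
5. ∠XCY = 100°  [△XCY]

∠XCY = 100°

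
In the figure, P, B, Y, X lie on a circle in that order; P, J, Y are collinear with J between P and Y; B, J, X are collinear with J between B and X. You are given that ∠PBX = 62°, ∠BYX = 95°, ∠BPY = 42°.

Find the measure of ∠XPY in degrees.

∠XPY = 43°

1. ∠PYX = 62°  [same arc PX]
2. ∠BPX = 85°  [cyclic PBYX, opposite ∠P+∠Y]
3. ∠BXY = 42°  [same arc BY]
4. ∠XJY = 76°  [△YJX]
5. ∠BXP = 33°  [△PBX]
6. ∠PJX = 104°  [linear pair at J on PY]
7. ∠XPY = 43°  [△PJX]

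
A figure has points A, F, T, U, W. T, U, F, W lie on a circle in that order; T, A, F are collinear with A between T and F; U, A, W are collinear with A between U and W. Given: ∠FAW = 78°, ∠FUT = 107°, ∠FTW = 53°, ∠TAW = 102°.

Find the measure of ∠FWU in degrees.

∠FWU = 48°

1. ∠FWT = 73°  [cyclic TUFW, opposite ∠U+∠W]
2. ∠TFW = 54°  [△TFW]
3. ∠FWU = 48°  [△FAW]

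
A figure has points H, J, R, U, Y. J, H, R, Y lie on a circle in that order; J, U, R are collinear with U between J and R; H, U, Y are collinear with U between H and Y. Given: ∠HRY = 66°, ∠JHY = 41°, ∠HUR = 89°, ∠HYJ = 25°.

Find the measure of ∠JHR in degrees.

∠JHR = 107°

1. ∠HUJ = 91°  [linear pair at U on JR]
2. ∠HRJ = 25°  [same arc JH]
3. ∠HJR = 48°  [△JUH]
4. ∠JHR = 107°  [△JHR]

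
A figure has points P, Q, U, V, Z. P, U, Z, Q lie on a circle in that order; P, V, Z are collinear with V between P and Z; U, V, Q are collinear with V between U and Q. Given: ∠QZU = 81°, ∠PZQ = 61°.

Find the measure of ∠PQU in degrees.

∠PQU = 20°

1. ∠QPU = 99°  [cyclic PUZQ, opposite ∠P+∠Z]
2. ∠PUQ = 61°  [same arc PQ]
3. ∠PQU = 20°  [△PUQ]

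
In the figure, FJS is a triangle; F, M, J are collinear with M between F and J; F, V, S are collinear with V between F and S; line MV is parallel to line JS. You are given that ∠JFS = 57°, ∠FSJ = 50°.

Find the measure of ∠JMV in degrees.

1. ∠FJS = 73°  [△FJS]
2. ∠FMV = 73°  [MV∥JS, corresponding at M]
3. ∠JMV = 107°  [linear pair at M on FJ]

∠JMV = 107°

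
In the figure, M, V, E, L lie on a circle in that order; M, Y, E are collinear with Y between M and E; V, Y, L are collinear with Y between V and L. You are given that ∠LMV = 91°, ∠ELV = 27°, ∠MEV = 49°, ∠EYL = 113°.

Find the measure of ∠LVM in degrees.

∠LVM = 40°

1. ∠EMV = 27°  [same arc VE]
2. ∠MYV = 113°  [vertical angles at Y]
3. ∠LVM = 40°  [△MYV]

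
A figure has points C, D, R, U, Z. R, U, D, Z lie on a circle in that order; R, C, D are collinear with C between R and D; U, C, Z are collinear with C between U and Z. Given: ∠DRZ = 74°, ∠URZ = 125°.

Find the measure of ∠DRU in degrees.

1. ∠DUZ = 74°  [same arc DZ]
2. ∠UDZ = 55°  [cyclic RUDZ, opposite ∠R+∠D]
3. ∠DZU = 51°  [△UDZ]
4. ∠DRU = 51°  [same arc UD]

∠DRU = 51°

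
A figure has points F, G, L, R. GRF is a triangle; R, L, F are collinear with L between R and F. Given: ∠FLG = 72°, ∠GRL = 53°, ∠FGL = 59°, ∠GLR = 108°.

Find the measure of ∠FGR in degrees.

∠FGR = 78°

1. ∠GFL = 49°  [△GLF]
2. ∠FRG = 53°  [L on ray RF]
3. ∠GFR = 49°  [L on ray FR]
4. ∠FGR = 78°  [△GRF]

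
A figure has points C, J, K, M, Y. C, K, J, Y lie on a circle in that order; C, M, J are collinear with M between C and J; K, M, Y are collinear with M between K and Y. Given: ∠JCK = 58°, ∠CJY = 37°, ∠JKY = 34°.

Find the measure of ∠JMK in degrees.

1. ∠CKY = 37°  [same arc CY]
2. ∠CMK = 85°  [△CMK]
3. ∠JMK = 95°  [linear pair at M on CJ]

∠JMK = 95°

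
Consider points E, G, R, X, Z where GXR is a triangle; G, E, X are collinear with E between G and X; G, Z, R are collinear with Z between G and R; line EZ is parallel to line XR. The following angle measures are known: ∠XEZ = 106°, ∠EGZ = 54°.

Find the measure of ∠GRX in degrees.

∠GRX = 52°

1. ∠GEZ = 74°  [linear pair at E on GX]
2. ∠EZG = 52°  [△GEZ]
3. ∠GRX = 52°  [EZ∥XR, corresponding at Z]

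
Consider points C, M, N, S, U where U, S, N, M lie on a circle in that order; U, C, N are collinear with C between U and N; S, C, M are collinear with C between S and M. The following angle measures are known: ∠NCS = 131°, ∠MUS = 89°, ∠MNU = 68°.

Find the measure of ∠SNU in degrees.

1. ∠MSU = 68°  [same arc UM]
2. ∠SMU = 23°  [△USM]
3. ∠SNU = 23°  [same arc US]

∠SNU = 23°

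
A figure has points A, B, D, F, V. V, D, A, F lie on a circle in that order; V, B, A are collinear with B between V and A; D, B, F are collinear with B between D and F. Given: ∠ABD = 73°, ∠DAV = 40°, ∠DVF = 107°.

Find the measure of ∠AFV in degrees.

1. ∠FBV = 73°  [vertical angles at B]
2. ∠DFV = 40°  [same arc VD]
3. ∠FDV = 33°  [△VDF]
4. ∠AVF = 67°  [△VBF]
5. ∠FAV = 33°  [same arc VF]
6. ∠AFV = 80°  [△VAF]

∠AFV = 80°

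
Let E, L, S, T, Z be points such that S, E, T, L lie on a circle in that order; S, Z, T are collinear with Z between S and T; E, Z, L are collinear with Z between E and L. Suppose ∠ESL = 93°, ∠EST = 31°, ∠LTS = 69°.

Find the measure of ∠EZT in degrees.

1. ∠LES = 69°  [same arc SL]
2. ∠EZS = 80°  [△SZE]
3. ∠EZT = 100°  [linear pair at Z on ST]

∠EZT = 100°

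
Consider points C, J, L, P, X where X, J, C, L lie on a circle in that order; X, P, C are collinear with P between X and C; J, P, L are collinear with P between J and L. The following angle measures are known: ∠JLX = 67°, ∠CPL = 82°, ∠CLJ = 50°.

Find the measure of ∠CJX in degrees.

1. ∠JCX = 67°  [same arc XJ]
2. ∠CXJ = 50°  [same arc JC]
3. ∠CJX = 63°  [△XJC]

∠CJX = 63°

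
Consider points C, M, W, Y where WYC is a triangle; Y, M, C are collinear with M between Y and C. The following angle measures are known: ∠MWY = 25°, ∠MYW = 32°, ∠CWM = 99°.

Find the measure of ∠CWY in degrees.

∠CWY = 124°

1. ∠WMY = 123°  [△WYM]
2. ∠CYW = 32°  [M on ray YC]
3. ∠CMW = 57°  [linear pair at M on YC]
4. ∠MCW = 24°  [△WMC]
5. ∠WCY = 24°  [M on ray CY]
6. ∠CWY = 124°  [△WYC]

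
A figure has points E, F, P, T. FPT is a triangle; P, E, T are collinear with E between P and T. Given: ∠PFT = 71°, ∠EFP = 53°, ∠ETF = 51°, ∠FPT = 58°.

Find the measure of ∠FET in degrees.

1. ∠EPF = 58°  [E on ray PT]
2. ∠FEP = 69°  [△FPE]
3. ∠FET = 111°  [linear pair at E on PT]

∠FET = 111°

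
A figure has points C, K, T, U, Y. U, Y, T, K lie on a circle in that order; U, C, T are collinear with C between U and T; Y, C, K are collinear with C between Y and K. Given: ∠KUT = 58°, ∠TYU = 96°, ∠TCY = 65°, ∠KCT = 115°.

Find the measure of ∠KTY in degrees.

1. ∠KYT = 58°  [same arc TK]
2. ∠TKU = 84°  [cyclic UYTK, opposite ∠Y+∠K]
3. ∠KTU = 38°  [△UTK]
4. ∠TKY = 27°  [△TCK]
5. ∠KTY = 95°  [△YTK]

∠KTY = 95°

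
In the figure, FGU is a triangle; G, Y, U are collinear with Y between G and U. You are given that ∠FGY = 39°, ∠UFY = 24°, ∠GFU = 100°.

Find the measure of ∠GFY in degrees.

∠GFY = 76°

1. ∠FGU = 39°  [Y on ray GU]
2. ∠FUG = 41°  [△FGU]
3. ∠FUY = 41°  [Y on ray UG]
4. ∠FYU = 115°  [△FYU]
5. ∠FYG = 65°  [linear pair at Y on GU]
6. ∠GFY = 76°  [△FGY]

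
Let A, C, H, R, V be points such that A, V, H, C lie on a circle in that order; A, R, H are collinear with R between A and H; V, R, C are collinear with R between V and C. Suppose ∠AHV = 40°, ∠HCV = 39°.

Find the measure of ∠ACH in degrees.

∠ACH = 79°

1. ∠HAV = 39°  [same arc VH]
2. ∠AVH = 101°  [△AVH]
3. ∠ACH = 79°  [cyclic AVHC, opposite ∠V+∠C]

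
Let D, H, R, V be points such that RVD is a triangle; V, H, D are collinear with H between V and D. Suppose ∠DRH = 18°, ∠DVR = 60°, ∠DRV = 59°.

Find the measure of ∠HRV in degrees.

∠HRV = 41°

1. ∠RDV = 61°  [△RVD]
2. ∠HVR = 60°  [H on ray VD]
3. ∠HDR = 61°  [H on ray DV]
4. ∠DHR = 101°  [△RHD]
5. ∠RHV = 79°  [linear pair at H on VD]
6. ∠HRV = 41°  [△RVH]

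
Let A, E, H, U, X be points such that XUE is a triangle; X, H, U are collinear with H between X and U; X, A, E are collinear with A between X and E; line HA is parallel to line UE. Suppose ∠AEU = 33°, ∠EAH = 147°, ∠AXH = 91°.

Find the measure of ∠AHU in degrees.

1. ∠HAX = 33°  [linear pair at A on XE]
2. ∠AHX = 56°  [△XHA]
3. ∠AHU = 124°  [linear pair at H on XU]

∠AHU = 124°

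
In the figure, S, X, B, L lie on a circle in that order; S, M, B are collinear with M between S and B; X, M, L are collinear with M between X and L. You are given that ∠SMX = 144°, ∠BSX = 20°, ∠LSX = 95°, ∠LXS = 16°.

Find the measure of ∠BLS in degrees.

1. ∠BML = 144°  [vertical angles at M]
2. ∠SLX = 69°  [△SXL]
3. ∠LBS = 16°  [same arc SL]
4. ∠LMS = 36°  [linear pair at M on SB]
5. ∠BSL = 75°  [△SML]
6. ∠BLS = 89°  [△SBL]

∠BLS = 89°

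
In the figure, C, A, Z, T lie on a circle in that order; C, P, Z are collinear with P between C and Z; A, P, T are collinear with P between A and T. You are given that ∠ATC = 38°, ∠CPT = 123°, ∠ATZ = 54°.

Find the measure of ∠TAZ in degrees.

∠TAZ = 19°

1. ∠AZC = 38°  [same arc CA]
2. ∠APZ = 123°  [vertical angles at P]
3. ∠TAZ = 19°  [△APZ]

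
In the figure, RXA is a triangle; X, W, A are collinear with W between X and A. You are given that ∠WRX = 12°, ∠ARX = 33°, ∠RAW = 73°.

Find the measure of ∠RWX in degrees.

∠RWX = 94°

1. ∠RAX = 73°  [W on ray AX]
2. ∠AXR = 74°  [△RXA]
3. ∠RXW = 74°  [W on ray XA]
4. ∠RWX = 94°  [△RXW]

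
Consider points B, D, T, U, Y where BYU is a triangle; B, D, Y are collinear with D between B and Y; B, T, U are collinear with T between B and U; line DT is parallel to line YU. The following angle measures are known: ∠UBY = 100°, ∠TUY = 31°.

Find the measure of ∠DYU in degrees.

1. ∠BUY = 31°  [T on ray UB]
2. ∠BYU = 49°  [△BYU]
3. ∠DYU = 49°  [D on ray YB]

∠DYU = 49°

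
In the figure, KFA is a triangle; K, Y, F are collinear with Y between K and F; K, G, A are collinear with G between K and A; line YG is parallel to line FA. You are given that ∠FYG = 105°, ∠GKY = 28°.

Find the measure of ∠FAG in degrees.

∠FAG = 77°

1. ∠GYK = 75°  [linear pair at Y on KF]
2. ∠KGY = 77°  [△KYG]
3. ∠AGY = 103°  [linear pair at G on KA]
4. ∠FAG = 77°  [YG∥FA, co-interior at A–G]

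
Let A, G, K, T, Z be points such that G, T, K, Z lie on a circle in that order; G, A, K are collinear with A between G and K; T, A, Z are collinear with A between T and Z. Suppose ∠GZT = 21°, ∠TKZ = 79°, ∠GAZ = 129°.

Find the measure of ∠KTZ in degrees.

∠KTZ = 30°

1. ∠GKT = 21°  [same arc GT]
2. ∠KAT = 129°  [vertical angles at A]
3. ∠KTZ = 30°  [△TAK]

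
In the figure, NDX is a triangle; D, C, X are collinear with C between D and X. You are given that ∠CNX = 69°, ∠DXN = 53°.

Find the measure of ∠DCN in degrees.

1. ∠CXN = 53°  [C on ray XD]
2. ∠NCX = 58°  [△NCX]
3. ∠DCN = 122°  [linear pair at C on DX]

∠DCN = 122°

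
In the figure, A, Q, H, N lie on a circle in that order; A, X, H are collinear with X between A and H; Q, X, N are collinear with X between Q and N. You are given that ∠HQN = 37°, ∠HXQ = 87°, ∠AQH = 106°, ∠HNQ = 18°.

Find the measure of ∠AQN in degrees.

1. ∠AHQ = 56°  [△QXH]
2. ∠AXQ = 93°  [linear pair at X on AH]
3. ∠HAQ = 18°  [△AQH]
4. ∠AQN = 69°  [△AXQ]

∠AQN = 69°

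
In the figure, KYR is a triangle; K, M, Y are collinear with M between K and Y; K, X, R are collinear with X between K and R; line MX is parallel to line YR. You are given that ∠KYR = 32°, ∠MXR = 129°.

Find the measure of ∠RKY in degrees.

1. ∠KMX = 32°  [MX∥YR, corresponding at M]
2. ∠KXM = 51°  [linear pair at X on KR]
3. ∠MKX = 97°  [△KMX]
4. ∠RKY = 97°  [M on KY, X on KR]

∠RKY = 97°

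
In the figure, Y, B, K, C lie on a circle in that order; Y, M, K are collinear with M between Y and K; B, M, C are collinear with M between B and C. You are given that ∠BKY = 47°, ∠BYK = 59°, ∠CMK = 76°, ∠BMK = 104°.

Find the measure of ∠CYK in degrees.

∠CYK = 29°

1. ∠BCY = 47°  [same arc YB]
2. ∠CMY = 104°  [linear pair at M on YK]
3. ∠CYK = 29°  [△YMC]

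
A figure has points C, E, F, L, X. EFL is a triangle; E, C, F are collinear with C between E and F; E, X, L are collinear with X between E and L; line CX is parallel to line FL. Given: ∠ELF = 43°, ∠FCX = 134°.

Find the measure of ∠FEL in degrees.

∠FEL = 91°

1. ∠CXE = 43°  [CX∥FL, corresponding at X]
2. ∠ECX = 46°  [linear pair at C on EF]
3. ∠CEX = 91°  [△ECX]
4. ∠FEL = 91°  [C on EF, X on EL]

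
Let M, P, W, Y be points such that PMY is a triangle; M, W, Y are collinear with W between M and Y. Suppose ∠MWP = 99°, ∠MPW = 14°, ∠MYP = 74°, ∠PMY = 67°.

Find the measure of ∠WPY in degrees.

1. ∠PWY = 81°  [linear pair at W on MY]
2. ∠PYW = 74°  [W on ray YM]
3. ∠WPY = 25°  [△PWY]

∠WPY = 25°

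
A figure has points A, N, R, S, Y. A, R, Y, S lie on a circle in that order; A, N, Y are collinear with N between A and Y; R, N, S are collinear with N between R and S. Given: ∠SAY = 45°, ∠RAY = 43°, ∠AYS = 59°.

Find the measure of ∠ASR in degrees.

1. ∠RSY = 43°  [same arc RY]
2. ∠SNY = 78°  [△YNS]
3. ∠ANS = 102°  [linear pair at N on AY]
4. ∠ASR = 33°  [△ANS]

∠ASR = 33°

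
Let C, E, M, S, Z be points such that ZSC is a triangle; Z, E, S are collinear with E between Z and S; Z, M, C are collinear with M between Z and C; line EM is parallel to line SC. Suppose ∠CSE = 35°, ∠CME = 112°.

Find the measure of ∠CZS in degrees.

∠CZS = 77°

1. ∠CSZ = 35°  [E on ray SZ]
2. ∠EMZ = 68°  [linear pair at M on ZC]
3. ∠MEZ = 35°  [EM∥SC, corresponding at E]
4. ∠EZM = 77°  [△ZEM]
5. ∠CZS = 77°  [E on ZS, M on ZC]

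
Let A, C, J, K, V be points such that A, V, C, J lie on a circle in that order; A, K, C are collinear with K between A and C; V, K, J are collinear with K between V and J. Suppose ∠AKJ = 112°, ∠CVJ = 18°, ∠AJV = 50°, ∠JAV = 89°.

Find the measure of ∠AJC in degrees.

1. ∠CAJ = 18°  [△AKJ]
2. ∠AVJ = 41°  [△AVJ]
3. ∠ACJ = 41°  [same arc AJ]
4. ∠AJC = 121°  [△ACJ]

∠AJC = 121°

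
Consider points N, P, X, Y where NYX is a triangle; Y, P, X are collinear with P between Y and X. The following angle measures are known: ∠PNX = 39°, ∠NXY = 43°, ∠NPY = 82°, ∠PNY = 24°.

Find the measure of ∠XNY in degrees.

∠XNY = 63°

1. ∠NYP = 74°  [△NYP]
2. ∠NYX = 74°  [P on ray YX]
3. ∠XNY = 63°  [△NYX]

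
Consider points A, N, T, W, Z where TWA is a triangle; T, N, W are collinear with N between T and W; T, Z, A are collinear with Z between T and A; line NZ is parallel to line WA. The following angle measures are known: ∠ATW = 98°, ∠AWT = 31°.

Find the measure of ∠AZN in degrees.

1. ∠TAW = 51°  [△TWA]
2. ∠NZT = 51°  [NZ∥WA, corresponding at Z]
3. ∠AZN = 129°  [linear pair at Z on TA]

∠AZN = 129°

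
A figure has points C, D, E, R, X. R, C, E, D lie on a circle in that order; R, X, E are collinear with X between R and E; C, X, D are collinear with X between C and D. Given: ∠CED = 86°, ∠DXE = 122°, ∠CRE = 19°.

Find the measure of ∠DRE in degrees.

∠DRE = 75°

1. ∠CRD = 94°  [cyclic RCED, opposite ∠R+∠E]
2. ∠CXR = 122°  [vertical angles at X]
3. ∠DXR = 58°  [linear pair at X on RE]
4. ∠DCR = 39°  [△RXC]
5. ∠CDR = 47°  [△RCD]
6. ∠DRE = 75°  [△RXD]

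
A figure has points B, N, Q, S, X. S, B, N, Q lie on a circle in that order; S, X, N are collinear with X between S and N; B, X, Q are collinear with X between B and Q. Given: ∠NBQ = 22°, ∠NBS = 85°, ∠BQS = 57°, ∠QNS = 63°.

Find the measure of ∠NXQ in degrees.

1. ∠NSQ = 22°  [same arc NQ]
2. ∠QXS = 101°  [△SXQ]
3. ∠NXQ = 79°  [linear pair at X on SN]

∠NXQ = 79°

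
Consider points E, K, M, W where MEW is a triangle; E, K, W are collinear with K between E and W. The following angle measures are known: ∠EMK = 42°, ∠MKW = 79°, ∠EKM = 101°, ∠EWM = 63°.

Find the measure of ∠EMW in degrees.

∠EMW = 80°

1. ∠KEM = 37°  [△MEK]
2. ∠MEW = 37°  [K on ray EW]
3. ∠EMW = 80°  [△MEW]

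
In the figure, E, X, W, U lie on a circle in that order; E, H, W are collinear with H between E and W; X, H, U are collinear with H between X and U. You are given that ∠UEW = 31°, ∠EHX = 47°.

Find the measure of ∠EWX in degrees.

∠EWX = 16°

1. ∠UXW = 31°  [same arc WU]
2. ∠WHX = 133°  [linear pair at H on EW]
3. ∠EWX = 16°  [△XHW]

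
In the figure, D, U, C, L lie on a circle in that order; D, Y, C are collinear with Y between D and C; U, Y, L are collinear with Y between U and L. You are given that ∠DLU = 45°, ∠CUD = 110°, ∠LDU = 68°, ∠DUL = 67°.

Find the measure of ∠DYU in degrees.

1. ∠DCU = 45°  [same arc DU]
2. ∠CDU = 25°  [△DUC]
3. ∠DYU = 88°  [△DYU]

∠DYU = 88°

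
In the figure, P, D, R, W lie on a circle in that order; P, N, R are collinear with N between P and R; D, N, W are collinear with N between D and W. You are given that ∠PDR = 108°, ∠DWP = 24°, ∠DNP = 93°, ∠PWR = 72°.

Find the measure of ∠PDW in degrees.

1. ∠DRP = 24°  [same arc PD]
2. ∠DPR = 48°  [△PDR]
3. ∠PDW = 39°  [△PND]

∠PDW = 39°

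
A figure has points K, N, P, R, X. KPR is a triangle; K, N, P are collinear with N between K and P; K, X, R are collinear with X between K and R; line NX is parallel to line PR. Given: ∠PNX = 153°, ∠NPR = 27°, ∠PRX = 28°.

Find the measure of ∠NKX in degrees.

∠NKX = 125°

1. ∠KPR = 27°  [N on ray PK]
2. ∠KRP = 28°  [X on ray RK]
3. ∠PKR = 125°  [△KPR]
4. ∠NKX = 125°  [N on KP, X on KR]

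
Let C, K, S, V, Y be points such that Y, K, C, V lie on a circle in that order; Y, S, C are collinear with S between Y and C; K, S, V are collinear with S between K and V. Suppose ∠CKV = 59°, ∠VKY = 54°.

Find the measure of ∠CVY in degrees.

1. ∠CYV = 59°  [same arc CV]
2. ∠VCY = 54°  [same arc YV]
3. ∠CVY = 67°  [△YCV]

∠CVY = 67°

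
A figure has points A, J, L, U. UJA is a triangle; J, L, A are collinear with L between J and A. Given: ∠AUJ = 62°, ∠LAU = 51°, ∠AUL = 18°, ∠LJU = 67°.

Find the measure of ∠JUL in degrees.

1. ∠ALU = 111°  [△ULA]
2. ∠JLU = 69°  [linear pair at L on JA]
3. ∠JUL = 44°  [△UJL]

∠JUL = 44°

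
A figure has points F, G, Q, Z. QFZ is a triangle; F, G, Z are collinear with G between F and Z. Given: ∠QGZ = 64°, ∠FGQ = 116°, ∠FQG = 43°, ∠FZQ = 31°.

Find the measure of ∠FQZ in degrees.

∠FQZ = 128°

1. ∠GFQ = 21°  [△QFG]
2. ∠QFZ = 21°  [G on ray FZ]
3. ∠FQZ = 128°  [△QFZ]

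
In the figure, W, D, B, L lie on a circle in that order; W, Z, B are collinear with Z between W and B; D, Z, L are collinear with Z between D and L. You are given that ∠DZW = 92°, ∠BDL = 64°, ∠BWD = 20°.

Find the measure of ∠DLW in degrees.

1. ∠BZL = 92°  [vertical angles at Z]
2. ∠BWL = 64°  [same arc BL]
3. ∠LZW = 88°  [linear pair at Z on WB]
4. ∠DLW = 28°  [△WZL]

∠DLW = 28°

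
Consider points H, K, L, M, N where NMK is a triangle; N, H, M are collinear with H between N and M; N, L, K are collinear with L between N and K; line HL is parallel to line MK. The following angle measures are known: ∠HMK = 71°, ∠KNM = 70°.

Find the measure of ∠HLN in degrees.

∠HLN = 39°

1. ∠KMN = 71°  [H on ray MN]
2. ∠MKN = 39°  [△NMK]
3. ∠HLN = 39°  [HL∥MK, corresponding at L]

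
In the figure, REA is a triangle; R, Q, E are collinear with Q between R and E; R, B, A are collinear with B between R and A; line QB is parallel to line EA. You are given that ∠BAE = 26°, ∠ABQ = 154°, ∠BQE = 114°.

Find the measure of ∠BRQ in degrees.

1. ∠QBR = 26°  [linear pair at B on RA]
2. ∠BQR = 66°  [linear pair at Q on RE]
3. ∠BRQ = 88°  [△RQB]

∠BRQ = 88°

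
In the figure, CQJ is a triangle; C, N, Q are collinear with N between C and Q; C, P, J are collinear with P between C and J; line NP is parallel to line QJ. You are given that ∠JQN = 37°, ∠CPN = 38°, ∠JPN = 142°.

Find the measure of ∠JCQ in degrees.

1. ∠CQJ = 37°  [N on ray QC]
2. ∠CJQ = 38°  [NP∥QJ, corresponding at P]
3. ∠JCQ = 105°  [△CQJ]

∠JCQ = 105°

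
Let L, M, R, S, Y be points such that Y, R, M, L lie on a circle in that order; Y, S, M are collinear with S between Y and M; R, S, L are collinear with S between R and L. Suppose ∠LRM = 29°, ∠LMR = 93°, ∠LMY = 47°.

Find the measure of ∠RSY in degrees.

1. ∠MLR = 58°  [△RML]
2. ∠LRY = 47°  [same arc YL]
3. ∠MYR = 58°  [same arc RM]
4. ∠RSY = 75°  [△YSR]

∠RSY = 75°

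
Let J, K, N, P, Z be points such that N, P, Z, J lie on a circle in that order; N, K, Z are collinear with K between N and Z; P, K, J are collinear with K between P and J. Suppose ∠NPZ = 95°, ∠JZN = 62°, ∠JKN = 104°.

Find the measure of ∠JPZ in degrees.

∠JPZ = 33°

1. ∠NJZ = 85°  [cyclic NPZJ, opposite ∠P+∠J]
2. ∠JNZ = 33°  [△NZJ]
3. ∠JPZ = 33°  [same arc ZJ]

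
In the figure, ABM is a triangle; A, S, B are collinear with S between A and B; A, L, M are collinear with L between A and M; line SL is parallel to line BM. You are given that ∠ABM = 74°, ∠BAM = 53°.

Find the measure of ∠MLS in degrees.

∠MLS = 127°

1. ∠AMB = 53°  [△ABM]
2. ∠ALS = 53°  [SL∥BM, corresponding at L]
3. ∠MLS = 127°  [linear pair at L on AM]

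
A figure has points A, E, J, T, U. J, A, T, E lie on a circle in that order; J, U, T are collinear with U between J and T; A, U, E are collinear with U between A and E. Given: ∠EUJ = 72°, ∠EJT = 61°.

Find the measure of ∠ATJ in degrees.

1. ∠AUT = 72°  [vertical angles at U]
2. ∠EAT = 61°  [same arc TE]
3. ∠ATJ = 47°  [△AUT]

∠ATJ = 47°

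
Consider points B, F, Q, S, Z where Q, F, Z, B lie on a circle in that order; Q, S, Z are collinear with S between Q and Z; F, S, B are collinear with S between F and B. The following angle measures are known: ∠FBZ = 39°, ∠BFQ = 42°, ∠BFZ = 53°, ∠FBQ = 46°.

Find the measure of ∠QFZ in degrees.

∠QFZ = 95°

1. ∠FQZ = 39°  [same arc FZ]
2. ∠FZQ = 46°  [same arc QF]
3. ∠QFZ = 95°  [△QFZ]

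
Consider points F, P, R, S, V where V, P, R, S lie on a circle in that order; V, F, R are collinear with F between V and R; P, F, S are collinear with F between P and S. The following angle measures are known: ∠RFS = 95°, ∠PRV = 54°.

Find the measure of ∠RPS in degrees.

1. ∠PFV = 95°  [vertical angles at F]
2. ∠PFR = 85°  [linear pair at F on VR]
3. ∠RPS = 41°  [△PFR]

∠RPS = 41°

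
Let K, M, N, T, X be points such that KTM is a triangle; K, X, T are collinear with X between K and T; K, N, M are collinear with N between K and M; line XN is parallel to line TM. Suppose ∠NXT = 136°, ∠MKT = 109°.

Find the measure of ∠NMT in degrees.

1. ∠KXN = 44°  [linear pair at X on KT]
2. ∠NKX = 109°  [X on KT, N on KM]
3. ∠KNX = 27°  [△KXN]
4. ∠MNX = 153°  [linear pair at N on KM]
5. ∠NMT = 27°  [XN∥TM, co-interior at M–N]

∠NMT = 27°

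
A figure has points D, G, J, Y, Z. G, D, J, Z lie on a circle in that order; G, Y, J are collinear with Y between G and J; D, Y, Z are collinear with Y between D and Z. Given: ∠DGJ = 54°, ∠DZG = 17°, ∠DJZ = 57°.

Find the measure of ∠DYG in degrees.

∠DYG = 86°

1. ∠DZJ = 54°  [same arc DJ]
2. ∠DJG = 17°  [same arc GD]
3. ∠JDZ = 69°  [△DJZ]
4. ∠DYJ = 94°  [△DYJ]
5. ∠DYG = 86°  [linear pair at Y on GJ]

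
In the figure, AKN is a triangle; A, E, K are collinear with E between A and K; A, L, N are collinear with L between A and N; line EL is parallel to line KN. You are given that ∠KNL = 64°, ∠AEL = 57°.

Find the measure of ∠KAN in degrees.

∠KAN = 59°

1. ∠ANK = 64°  [L on ray NA]
2. ∠AKN = 57°  [EL∥KN, corresponding at E]
3. ∠KAN = 59°  [△AKN]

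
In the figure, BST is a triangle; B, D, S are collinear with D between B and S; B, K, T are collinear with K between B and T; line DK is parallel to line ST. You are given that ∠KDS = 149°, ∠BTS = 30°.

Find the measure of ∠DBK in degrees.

1. ∠BDK = 31°  [linear pair at D on BS]
2. ∠BKD = 30°  [DK∥ST, corresponding at K]
3. ∠DBK = 119°  [△BDK]

∠DBK = 119°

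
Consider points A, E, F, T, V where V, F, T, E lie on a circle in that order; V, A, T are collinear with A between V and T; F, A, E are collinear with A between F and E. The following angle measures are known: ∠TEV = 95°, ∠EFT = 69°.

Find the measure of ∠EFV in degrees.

1. ∠EVT = 69°  [same arc TE]
2. ∠ETV = 16°  [△VTE]
3. ∠EFV = 16°  [same arc VE]

∠EFV = 16°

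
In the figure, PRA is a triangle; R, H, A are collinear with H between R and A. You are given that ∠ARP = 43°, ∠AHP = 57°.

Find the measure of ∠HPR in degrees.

∠HPR = 14°

1. ∠HRP = 43°  [H on ray RA]
2. ∠PHR = 123°  [linear pair at H on RA]
3. ∠HPR = 14°  [△PRH]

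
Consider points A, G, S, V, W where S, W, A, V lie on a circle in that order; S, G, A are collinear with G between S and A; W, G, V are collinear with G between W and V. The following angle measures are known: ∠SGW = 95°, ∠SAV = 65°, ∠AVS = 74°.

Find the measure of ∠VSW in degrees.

∠VSW = 61°

1. ∠AGV = 95°  [vertical angles at G]
2. ∠SWV = 65°  [same arc SV]
3. ∠ASV = 41°  [△SAV]
4. ∠SGV = 85°  [linear pair at G on SA]
5. ∠SVW = 54°  [△SGV]
6. ∠VSW = 61°  [△SWV]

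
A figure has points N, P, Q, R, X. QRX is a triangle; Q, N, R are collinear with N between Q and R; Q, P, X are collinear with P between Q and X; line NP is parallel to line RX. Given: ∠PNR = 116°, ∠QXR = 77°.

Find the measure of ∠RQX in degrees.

∠RQX = 39°

1. ∠PNQ = 64°  [linear pair at N on QR]
2. ∠NPQ = 77°  [NP∥RX, corresponding at P]
3. ∠NQP = 39°  [△QNP]
4. ∠RQX = 39°  [N on QR, P on QX]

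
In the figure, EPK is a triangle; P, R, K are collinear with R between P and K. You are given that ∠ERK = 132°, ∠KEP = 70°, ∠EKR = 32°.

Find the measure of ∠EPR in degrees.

∠EPR = 78°

1. ∠EKP = 32°  [R on ray KP]
2. ∠EPK = 78°  [△EPK]
3. ∠EPR = 78°  [R on ray PK]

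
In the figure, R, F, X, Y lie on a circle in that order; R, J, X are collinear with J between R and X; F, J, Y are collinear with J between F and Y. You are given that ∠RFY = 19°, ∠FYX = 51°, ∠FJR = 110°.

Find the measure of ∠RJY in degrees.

1. ∠RXY = 19°  [same arc RY]
2. ∠XJY = 110°  [△XJY]
3. ∠RJY = 70°  [linear pair at J on RX]

∠RJY = 70°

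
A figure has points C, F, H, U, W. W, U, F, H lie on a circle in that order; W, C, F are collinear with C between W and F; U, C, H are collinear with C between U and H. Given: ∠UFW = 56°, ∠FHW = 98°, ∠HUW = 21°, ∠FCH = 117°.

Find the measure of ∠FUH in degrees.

∠FUH = 61°

1. ∠UHW = 56°  [same arc WU]
2. ∠HFW = 21°  [same arc WH]
3. ∠HWU = 103°  [△WUH]
4. ∠FHU = 42°  [△FCH]
5. ∠HFU = 77°  [cyclic WUFH, opposite ∠W+∠F]
6. ∠FUH = 61°  [△UFH]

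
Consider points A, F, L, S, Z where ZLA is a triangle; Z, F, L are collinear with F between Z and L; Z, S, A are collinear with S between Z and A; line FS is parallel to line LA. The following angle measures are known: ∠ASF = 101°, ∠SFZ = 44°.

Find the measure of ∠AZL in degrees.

∠AZL = 57°

1. ∠FSZ = 79°  [linear pair at S on ZA]
2. ∠FZS = 57°  [△ZFS]
3. ∠AZL = 57°  [F on ZL, S on ZA]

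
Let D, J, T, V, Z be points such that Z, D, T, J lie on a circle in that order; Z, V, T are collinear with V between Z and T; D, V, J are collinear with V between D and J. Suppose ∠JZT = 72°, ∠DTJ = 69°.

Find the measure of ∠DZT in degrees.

∠DZT = 39°

1. ∠JDT = 72°  [same arc TJ]
2. ∠DJT = 39°  [△DTJ]
3. ∠DZT = 39°  [same arc DT]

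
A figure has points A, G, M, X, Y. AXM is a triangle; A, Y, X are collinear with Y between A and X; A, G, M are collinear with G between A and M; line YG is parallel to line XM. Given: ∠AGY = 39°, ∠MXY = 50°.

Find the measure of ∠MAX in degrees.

1. ∠AMX = 39°  [YG∥XM, corresponding at G]
2. ∠AXM = 50°  [Y on ray XA]
3. ∠MAX = 91°  [△AXM]

∠MAX = 91°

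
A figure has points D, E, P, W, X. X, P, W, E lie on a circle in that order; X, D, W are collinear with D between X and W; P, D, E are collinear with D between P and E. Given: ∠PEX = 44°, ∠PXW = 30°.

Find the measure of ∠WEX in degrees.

1. ∠PWX = 44°  [same arc XP]
2. ∠WPX = 106°  [△XPW]
3. ∠WEX = 74°  [cyclic XPWE, opposite ∠P+∠E]

∠WEX = 74°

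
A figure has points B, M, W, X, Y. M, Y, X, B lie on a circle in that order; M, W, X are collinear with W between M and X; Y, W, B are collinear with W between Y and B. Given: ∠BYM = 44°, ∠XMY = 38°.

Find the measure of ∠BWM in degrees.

1. ∠BXM = 44°  [same arc MB]
2. ∠XBY = 38°  [same arc YX]
3. ∠BWX = 98°  [△XWB]
4. ∠BWM = 82°  [linear pair at W on MX]

∠BWM = 82°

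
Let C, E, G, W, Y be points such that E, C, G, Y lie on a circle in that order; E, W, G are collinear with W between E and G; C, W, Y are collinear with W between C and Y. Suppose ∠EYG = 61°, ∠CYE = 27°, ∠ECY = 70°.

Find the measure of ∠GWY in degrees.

1. ∠ECG = 119°  [cyclic ECGY, opposite ∠C+∠Y]
2. ∠CGE = 27°  [same arc EC]
3. ∠EGY = 70°  [same arc EY]
4. ∠CEG = 34°  [△ECG]
5. ∠CYG = 34°  [same arc CG]
6. ∠GWY = 76°  [△GWY]

∠GWY = 76°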